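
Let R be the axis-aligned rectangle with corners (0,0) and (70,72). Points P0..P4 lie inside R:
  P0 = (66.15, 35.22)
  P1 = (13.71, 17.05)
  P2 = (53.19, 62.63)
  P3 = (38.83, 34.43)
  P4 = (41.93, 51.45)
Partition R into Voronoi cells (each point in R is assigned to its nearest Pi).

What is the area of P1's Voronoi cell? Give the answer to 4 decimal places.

1. box [0,70]×[0,72]: [(0, 0) (70, 0) (70, 72) (0, 72)]
2. ⊥bis P1·P0 via (39.93,26.135): [(0, 0) (48.9855, 0) (24.0382, 72) (0, 72)]  |A|=2628.8542
3. ⊥bis P1·P2 via (33.45,39.84): [(0, 68.8134) (0, 0) (48.9855, 0) (35.9238, 37.6973)]  |A|=2159.329
4. ⊥bis P1·P3 via (26.27,25.74): [(0, 63.7091) (0, 0) (44.079, 0)]  |A|=1404.1149
5. ⊥bis P1·P4 via (27.82,34.25): [(10.6193, 48.3606) (0, 57.0721) (0, 0) (44.079, 0)]  |A|=1368.8749
6. canonical 4-gon: [(10.6193, 48.3606) (0, 57.0721) (0, 0) (44.079, 0)]
7. shoelace: 1368.8749

Area of P1's cell: 1368.8749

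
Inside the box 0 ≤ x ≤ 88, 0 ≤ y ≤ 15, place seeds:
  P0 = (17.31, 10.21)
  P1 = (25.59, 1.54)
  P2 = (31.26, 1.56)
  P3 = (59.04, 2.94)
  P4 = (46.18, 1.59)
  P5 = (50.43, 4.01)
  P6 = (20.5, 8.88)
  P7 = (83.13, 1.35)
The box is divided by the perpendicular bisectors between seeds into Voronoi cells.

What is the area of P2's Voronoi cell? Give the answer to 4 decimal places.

Area of P2's cell: 141.9334

1. box [0,88]×[0,15]: [(0, 0) (88, 0) (88, 15) (0, 15)]
2. ⊥bis P2·P0 via (24.285,5.885): [(20.6359, 0) (88, 0) (88, 15) (29.937, 15)]  |A|=940.7038
3. ⊥bis P2·P1 via (28.425,1.55): [(28.3864, 12.4994) (28.4305, 0) (88, 0) (88, 15) (29.937, 15)]  |A|=891.9901
4. ⊥bis P2·P3 via (45.15,2.25): [(28.3864, 12.4994) (28.4305, 0) (45.2618, 0) (44.5166, 15) (29.937, 15)]  |A|=245.3281
5. ⊥bis P2·P4 via (38.72,1.575): [(28.3864, 12.4994) (28.4305, 0) (38.7232, 0) (38.693, 15) (29.937, 15)]  |A|=152.6114
6. ⊥bis P2·P5 via (40.845,2.785): [(28.3864, 12.4994) (28.4305, 0) (38.7232, 0) (38.693, 15) (29.937, 15)]  |A|=152.6114
7. ⊥bis P2·P6 via (25.88,5.22): [(28.399, 8.9228) (28.4305, 0) (38.7232, 0) (38.693, 15) (32.5333, 15)]  |A|=141.9334
8. ⊥bis P2·P7 via (57.195,1.455): [(28.399, 8.9228) (28.4305, 0) (38.7232, 0) (38.693, 15) (32.5333, 15)]  |A|=141.9334
9. canonical 5-gon: [(28.399, 8.9228) (28.4305, 0) (38.7232, 0) (38.693, 15) (32.5333, 15)]
10. shoelace: 141.9334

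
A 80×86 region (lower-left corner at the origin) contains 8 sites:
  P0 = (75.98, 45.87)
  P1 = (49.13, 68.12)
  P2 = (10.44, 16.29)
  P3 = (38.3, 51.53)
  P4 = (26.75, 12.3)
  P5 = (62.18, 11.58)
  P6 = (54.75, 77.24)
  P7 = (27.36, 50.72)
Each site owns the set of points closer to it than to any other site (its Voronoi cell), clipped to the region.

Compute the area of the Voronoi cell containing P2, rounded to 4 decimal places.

Area of P2's cell: 726.7048

1. box [0,80]×[0,86]: [(0, 0) (80, 0) (80, 86) (0, 86)]
2. ⊥bis P2·P0 via (43.21,31.08): [(0, 0) (57.2373, 0) (18.4231, 86) (0, 86)]  |A|=3253.3952
3. ⊥bis P2·P1 via (29.785,42.205): [(0, 64.4389) (0, 0) (57.2373, 0) (42.4589, 32.7442)]  |A|=2305.096
4. ⊥bis P2·P3 via (24.37,33.91): [(0, 53.1764) (0, 0) (57.2373, 0) (51.6757, 12.3227)]  |A|=1726.6225
5. ⊥bis P2·P4 via (18.595,14.295): [(23.5518, 34.5569) (0, 53.1764) (0, 0) (15.0979, 0)]  |A|=887.068
6. ⊥bis P2·P5 via (36.31,13.935): [(23.5518, 34.5569) (0, 53.1764) (0, 0) (15.0979, 0)]  |A|=887.068
7. ⊥bis P2·P6 via (32.595,46.765): [(23.5518, 34.5569) (0, 53.1764) (0, 0) (15.0979, 0)]  |A|=887.068
8. ⊥bis P2·P7 via (18.9,33.505): [(22.8228, 31.5772) (0, 42.7931) (0, 0) (15.0979, 0)]  |A|=726.7048
9. canonical 4-gon: [(22.8228, 31.5772) (0, 42.7931) (0, 0) (15.0979, 0)]
10. shoelace: 726.7048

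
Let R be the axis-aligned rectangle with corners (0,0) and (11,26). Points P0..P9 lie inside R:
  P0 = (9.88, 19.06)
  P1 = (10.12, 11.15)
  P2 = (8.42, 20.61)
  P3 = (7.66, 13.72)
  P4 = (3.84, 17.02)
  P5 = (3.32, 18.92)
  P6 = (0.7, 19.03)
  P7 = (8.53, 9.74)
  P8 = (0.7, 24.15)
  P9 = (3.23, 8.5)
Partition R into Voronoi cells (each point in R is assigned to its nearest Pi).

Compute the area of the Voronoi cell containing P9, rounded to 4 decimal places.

Area of P9's cell: 82.4204

1. box [0,11]×[0,26]: [(0, 0) (11, 0) (11, 26) (0, 26)]
2. ⊥bis P9·P0 via (6.555,13.78): [(0, 17.9079) (0, 0) (11, 0) (11, 10.9808)]  |A|=158.8881
3. ⊥bis P9·P1 via (6.675,9.825): [(4.706, 14.9444) (0, 17.9079) (0, 0) (10.4538, 0)]  |A|=120.2505
4. ⊥bis P9·P2 via (5.825,14.555): [(4.706, 14.9444) (4.2576, 15.2267) (0, 17.0514) (0, 0) (10.4538, 0)]  |A|=118.4272
5. ⊥bis P9·P3 via (5.445,11.11): [(6.5373, 10.183) (0, 15.7309) (0, 0) (10.4538, 0)]  |A|=104.6448
6. ⊥bis P9·P4 via (3.535,12.76): [(6.5373, 10.183) (3.4976, 12.7627) (0, 13.0131) (0, 0) (10.4538, 0)]  |A|=99.8918
7. ⊥bis P9·P5 via (3.275,13.71): [(6.5373, 10.183) (3.4976, 12.7627) (0, 13.0131) (0, 0) (10.4538, 0)]  |A|=99.8918
8. ⊥bis P9·P6 via (1.965,13.765): [(6.5373, 10.183) (3.4976, 12.7627) (0, 13.0131) (0, 0) (10.4538, 0)]  |A|=99.8918
9. ⊥bis P9·P7 via (5.88,9.12): [(5.4068, 11.1424) (3.4976, 12.7627) (0, 13.0131) (0, 0) (8.0137, 0)]  |A|=82.4204
10. ⊥bis P9·P8 via (1.965,16.325): [(5.4068, 11.1424) (3.4976, 12.7627) (0, 13.0131) (0, 0) (8.0137, 0)]  |A|=82.4204
11. canonical 5-gon: [(5.4068, 11.1424) (3.4976, 12.7627) (0, 13.0131) (0, 0) (8.0137, 0)]
12. shoelace: 82.4204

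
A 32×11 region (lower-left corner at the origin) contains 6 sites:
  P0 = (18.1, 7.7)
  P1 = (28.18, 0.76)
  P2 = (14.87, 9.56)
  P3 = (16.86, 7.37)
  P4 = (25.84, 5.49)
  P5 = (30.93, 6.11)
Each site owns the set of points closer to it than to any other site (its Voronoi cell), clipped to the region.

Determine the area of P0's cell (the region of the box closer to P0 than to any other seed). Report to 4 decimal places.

1. box [0,32]×[0,11]: [(0, 0) (32, 0) (32, 11) (0, 11)]
2. ⊥bis P0·P1 via (23.14,4.23): [(0, 0) (20.2277, 0) (27.8011, 11) (0, 11)]  |A|=264.1582
3. ⊥bis P0·P2 via (16.485,8.63): [(11.5154, 0) (20.2277, 0) (27.8011, 11) (17.8498, 11)]  |A|=102.6498
4. ⊥bis P0·P3 via (17.48,7.535): [(16.9662, 9.4656) (19.4853, 0) (20.2277, 0) (27.8011, 11) (17.8498, 11)]  |A|=64.9298
5. ⊥bis P0·P4 via (21.97,6.595): [(16.9662, 9.4656) (19.4853, 0) (20.0869, 0) (23.2278, 11) (17.8498, 11)]  |A|=39.0024
6. ⊥bis P0·P5 via (24.515,6.905): [(16.9662, 9.4656) (19.4853, 0) (20.0869, 0) (23.2278, 11) (17.8498, 11)]  |A|=39.0024
7. canonical 5-gon: [(16.9662, 9.4656) (19.4853, 0) (20.0869, 0) (23.2278, 11) (17.8498, 11)]
8. shoelace: 39.0024

Area of P0's cell: 39.0024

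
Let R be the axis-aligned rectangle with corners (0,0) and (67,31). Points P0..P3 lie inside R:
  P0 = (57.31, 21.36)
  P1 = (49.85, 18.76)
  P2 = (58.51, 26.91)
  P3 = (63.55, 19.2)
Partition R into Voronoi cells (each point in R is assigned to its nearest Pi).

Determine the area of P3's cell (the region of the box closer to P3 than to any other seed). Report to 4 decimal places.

1. box [0,67]×[0,31]: [(0, 0) (67, 0) (67, 31) (0, 31)]
2. ⊥bis P3·P0 via (60.43,20.28): [(53.41, 0) (67, 0) (67, 31) (64.1408, 31)]  |A|=254.9631
3. ⊥bis P3·P1 via (56.7,18.98): [(56.9785, 10.309) (57.3096, 0) (67, 0) (67, 31) (64.1408, 31)]  |A|=234.8628
4. ⊥bis P3·P2 via (61.03,23.055): [(61.496, 23.3596) (56.9785, 10.309) (57.3096, 0) (67, 0) (67, 26.9576)]  |A|=212.8153
5. canonical 5-gon: [(61.496, 23.3596) (56.9785, 10.309) (57.3096, 0) (67, 0) (67, 26.9576)]
6. shoelace: 212.8153

Area of P3's cell: 212.8153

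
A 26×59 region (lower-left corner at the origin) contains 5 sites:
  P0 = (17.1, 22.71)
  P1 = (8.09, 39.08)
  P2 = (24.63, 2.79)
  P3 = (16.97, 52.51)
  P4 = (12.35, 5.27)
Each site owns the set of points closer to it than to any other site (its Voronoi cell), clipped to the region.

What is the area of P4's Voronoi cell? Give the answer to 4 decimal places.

1. box [0,26]×[0,59]: [(0, 0) (26, 0) (26, 59) (0, 59)]
2. ⊥bis P4·P0 via (14.725,13.99): [(0, 18.0005) (0, 0) (26, 0) (26, 10.9191)]  |A|=375.9555
3. ⊥bis P4·P1 via (10.22,22.175): [(0, 18.0005) (0, 0) (26, 0) (26, 10.9191)]  |A|=375.9555
4. ⊥bis P4·P2 via (18.49,4.03): [(20.2003, 12.4987) (0, 18.0005) (0, 0) (17.6761, 0)]  |A|=292.2727
5. ⊥bis P4·P3 via (14.66,28.89): [(20.2003, 12.4987) (0, 18.0005) (0, 0) (17.6761, 0)]  |A|=292.2727
6. canonical 4-gon: [(20.2003, 12.4987) (0, 18.0005) (0, 0) (17.6761, 0)]
7. shoelace: 292.2727

Area of P4's cell: 292.2727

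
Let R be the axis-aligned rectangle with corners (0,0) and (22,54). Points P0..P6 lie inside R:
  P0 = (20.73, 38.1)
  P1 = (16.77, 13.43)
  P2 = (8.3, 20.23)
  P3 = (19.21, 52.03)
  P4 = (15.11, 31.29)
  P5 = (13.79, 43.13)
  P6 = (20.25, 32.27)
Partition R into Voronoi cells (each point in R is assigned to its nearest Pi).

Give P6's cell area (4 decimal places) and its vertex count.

Area of P6's cell: 48.2489 (4 vertices)

1. box [0,22]×[0,54]: [(0, 0) (22, 0) (22, 54) (0, 54)]
2. ⊥bis P6·P0 via (20.49,35.185): [(0, 36.872) (0, 0) (22, 0) (22, 35.0607)]  |A|=791.2594
3. ⊥bis P6·P1 via (18.51,22.85): [(0, 36.872) (0, 26.269) (22, 22.2054) (22, 35.0607)]  |A|=258.0411
4. ⊥bis P6·P2 via (14.275,26.25): [(3.8962, 36.5512) (17.5155, 23.0337) (22, 22.2054) (22, 35.0607)]  |A|=141.0338
5. ⊥bis P6·P3 via (19.73,42.15): [(3.8962, 36.5512) (17.5155, 23.0337) (22, 22.2054) (22, 35.0607)]  |A|=141.0338
6. ⊥bis P6·P4 via (17.68,31.78): [(16.9756, 35.4743) (19.4145, 22.6829) (22, 22.2054) (22, 35.0607)]  |A|=48.2489
7. ⊥bis P6·P5 via (17.02,37.7): [(16.9756, 35.4743) (19.4145, 22.6829) (22, 22.2054) (22, 35.0607)]  |A|=48.2489
8. canonical 4-gon: [(16.9756, 35.4743) (19.4145, 22.6829) (22, 22.2054) (22, 35.0607)]
9. shoelace: 48.2489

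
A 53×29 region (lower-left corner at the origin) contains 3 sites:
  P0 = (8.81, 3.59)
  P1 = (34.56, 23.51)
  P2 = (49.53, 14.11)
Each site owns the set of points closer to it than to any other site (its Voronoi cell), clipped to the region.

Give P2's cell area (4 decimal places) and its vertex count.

Area of P2's cell: 395.3357 (5 vertices)

1. box [0,53]×[0,29]: [(0, 0) (53, 0) (53, 29) (0, 29)]
2. ⊥bis P2·P0 via (29.17,8.85): [(31.4564, 0) (53, 0) (53, 29) (23.9643, 29)]  |A|=733.4006
3. ⊥bis P2·P1 via (42.045,18.81): [(31.1, 1.3795) (31.4564, 0) (53, 0) (53, 29) (48.4435, 29)]  |A|=395.3357
4. canonical 5-gon: [(31.1, 1.3795) (31.4564, 0) (53, 0) (53, 29) (48.4435, 29)]
5. shoelace: 395.3357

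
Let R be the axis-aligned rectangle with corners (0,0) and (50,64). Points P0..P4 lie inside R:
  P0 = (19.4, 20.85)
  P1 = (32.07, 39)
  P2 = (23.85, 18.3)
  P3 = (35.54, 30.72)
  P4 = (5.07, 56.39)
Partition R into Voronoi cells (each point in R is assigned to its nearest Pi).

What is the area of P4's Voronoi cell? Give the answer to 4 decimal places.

1. box [0,50]×[0,64]: [(0, 0) (50, 0) (50, 64) (0, 64)]
2. ⊥bis P4·P0 via (12.235,38.62): [(0, 33.6868) (50, 53.8471) (50, 64) (0, 64)]  |A|=1011.6527
3. ⊥bis P4·P1 via (18.57,47.695): [(0, 33.6868) (12.8969, 38.8869) (29.0716, 64) (0, 64)]  |A|=560.5133
4. ⊥bis P4·P2 via (14.46,37.345): [(0, 33.6868) (12.8969, 38.8869) (29.0716, 64) (0, 64)]  |A|=560.5133
5. ⊥bis P4·P3 via (20.305,43.555): [(0, 33.6868) (12.8969, 38.8869) (29.0716, 64) (0, 64)]  |A|=560.5133
6. canonical 4-gon: [(0, 33.6868) (12.8969, 38.8869) (29.0716, 64) (0, 64)]
7. shoelace: 560.5133

Area of P4's cell: 560.5133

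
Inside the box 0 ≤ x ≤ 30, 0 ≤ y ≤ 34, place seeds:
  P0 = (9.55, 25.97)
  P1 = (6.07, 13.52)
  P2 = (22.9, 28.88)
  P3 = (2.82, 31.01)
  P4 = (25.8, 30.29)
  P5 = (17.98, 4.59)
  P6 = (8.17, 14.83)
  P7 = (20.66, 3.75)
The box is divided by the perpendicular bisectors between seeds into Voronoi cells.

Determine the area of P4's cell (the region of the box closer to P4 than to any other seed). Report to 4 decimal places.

Area of P4's cell: 62.5115

1. box [0,30]×[0,34]: [(0, 0) (30, 0) (30, 34) (0, 34)]
2. ⊥bis P4·P0 via (17.675,28.13): [(25.1533, 0) (30, 0) (30, 34) (16.1145, 34)]  |A|=318.4485
3. ⊥bis P4·P1 via (15.935,21.905): [(20.875, 16.0931) (30, 5.3574) (30, 34) (16.1145, 34)]  |A|=255.0054
4. ⊥bis P4·P2 via (24.35,29.585): [(30, 17.9644) (30, 34) (22.2034, 34)]  |A|=62.5115
5. ⊥bis P4·P3 via (14.31,30.65): [(30, 17.9644) (30, 34) (22.2034, 34)]  |A|=62.5115
6. ⊥bis P4·P5 via (21.89,17.44): [(30, 17.9644) (30, 34) (22.2034, 34)]  |A|=62.5115
7. ⊥bis P4·P6 via (16.985,22.56): [(30, 17.9644) (30, 34) (22.2034, 34)]  |A|=62.5115
8. ⊥bis P4·P7 via (23.23,17.02): [(30, 17.9644) (30, 34) (22.2034, 34)]  |A|=62.5115
9. canonical 3-gon: [(30, 17.9644) (30, 34) (22.2034, 34)]
10. shoelace: 62.5115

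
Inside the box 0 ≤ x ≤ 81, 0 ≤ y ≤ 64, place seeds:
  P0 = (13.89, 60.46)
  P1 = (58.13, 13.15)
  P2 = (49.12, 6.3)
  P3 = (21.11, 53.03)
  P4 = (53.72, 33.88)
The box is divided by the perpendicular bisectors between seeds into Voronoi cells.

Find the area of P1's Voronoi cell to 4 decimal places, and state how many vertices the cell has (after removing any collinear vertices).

Area of P1's cell: 731.9749 (4 vertices)

1. box [0,81]×[0,64]: [(0, 0) (81, 0) (81, 64) (0, 64)]
2. ⊥bis P1·P0 via (36.01,36.805): [(0, 3.1317) (0, 0) (81, 0) (81, 64) (65.0922, 64)]  |A|=3202.9759
3. ⊥bis P1·P2 via (53.625,9.725): [(34.2723, 35.1801) (61.0186, 0) (81, 0) (81, 64) (65.0922, 64)]  |A|=2075.99
4. ⊥bis P1·P3 via (39.62,33.09): [(37.4165, 31.0445) (61.0186, 0) (81, 0) (81, 64) (72.918, 64)]  |A|=1838.0025
5. ⊥bis P1·P4 via (55.925,23.515): [(44.9207, 21.174) (61.0186, 0) (81, 0) (81, 28.8493)]  |A|=731.9749
6. canonical 4-gon: [(44.9207, 21.174) (61.0186, 0) (81, 0) (81, 28.8493)]
7. shoelace: 731.9749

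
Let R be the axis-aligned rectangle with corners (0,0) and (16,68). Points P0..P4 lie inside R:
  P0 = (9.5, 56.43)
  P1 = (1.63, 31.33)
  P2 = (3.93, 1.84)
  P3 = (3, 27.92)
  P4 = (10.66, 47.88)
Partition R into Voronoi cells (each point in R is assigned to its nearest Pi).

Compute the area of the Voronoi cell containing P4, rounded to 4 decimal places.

1. box [0,16]×[0,68]: [(0, 0) (16, 0) (16, 68) (0, 68)]
2. ⊥bis P4·P0 via (10.08,52.155): [(0, 50.7874) (0, 0) (16, 0) (16, 52.9582)]  |A|=829.9648
3. ⊥bis P4·P1 via (6.145,39.605): [(0, 50.7874) (0, 42.9578) (16, 34.2279) (16, 52.9582)]  |A|=212.4788
4. ⊥bis P4·P2 via (7.295,24.86): [(0, 50.7874) (0, 42.9578) (16, 34.2279) (16, 52.9582)]  |A|=212.4788
5. ⊥bis P4·P3 via (6.83,37.9): [(0, 50.7874) (0, 42.9578) (15.0551, 34.7435) (16, 34.3809) (16, 52.9582)]  |A|=212.4066
6. canonical 5-gon: [(0, 50.7874) (0, 42.9578) (15.0551, 34.7435) (16, 34.3809) (16, 52.9582)]
7. shoelace: 212.4066

Area of P4's cell: 212.4066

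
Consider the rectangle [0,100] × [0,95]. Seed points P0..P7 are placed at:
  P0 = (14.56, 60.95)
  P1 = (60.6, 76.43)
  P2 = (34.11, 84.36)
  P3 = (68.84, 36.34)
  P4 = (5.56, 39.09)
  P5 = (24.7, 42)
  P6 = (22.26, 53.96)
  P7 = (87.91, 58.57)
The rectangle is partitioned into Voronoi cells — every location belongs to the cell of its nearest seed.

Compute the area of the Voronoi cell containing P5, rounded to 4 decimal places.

Area of P5's cell: 1357.4989

1. box [0,100]×[0,95]: [(0, 0) (100, 0) (100, 95) (0, 95)]
2. ⊥bis P5·P0 via (19.63,51.475): [(0, 40.9711) (0, 0) (100, 0) (100, 94.4804)]  |A|=6772.5755
3. ⊥bis P5·P1 via (42.65,59.215): [(39.7486, 62.2403) (0, 40.9711) (0, 0) (99.4403, 0)]  |A|=3908.8698
4. ⊥bis P5·P2 via (29.405,63.18): [(41.4036, 60.5146) (37.9551, 61.2806) (0, 40.9711) (0, 0) (99.4403, 0)]  |A|=3906.5282
5. ⊥bis P5·P3 via (46.77,39.17): [(48.5513, 53.0617) (41.4036, 60.5146) (37.9551, 61.2806) (0, 40.9711) (0, 0) (41.7473, 0)]  |A|=2375.8824
6. ⊥bis P5·P4 via (15.13,40.545): [(48.5513, 53.0617) (41.4036, 60.5146) (37.9551, 61.2806) (13.9318, 48.4259) (21.2944, 0) (41.7473, 0)]  |A|=1574.8817
7. ⊥bis P5·P6 via (23.48,47.98): [(48.5513, 53.0617) (48.5247, 53.0895) (14.2848, 46.1041) (21.2944, 0) (41.7473, 0)]  |A|=1357.4989
8. ⊥bis P5·P7 via (56.305,50.285): [(48.5513, 53.0617) (48.5247, 53.0895) (14.2848, 46.1041) (21.2944, 0) (41.7473, 0)]  |A|=1357.4989
9. canonical 5-gon: [(48.5513, 53.0617) (48.5247, 53.0895) (14.2848, 46.1041) (21.2944, 0) (41.7473, 0)]
10. shoelace: 1357.4989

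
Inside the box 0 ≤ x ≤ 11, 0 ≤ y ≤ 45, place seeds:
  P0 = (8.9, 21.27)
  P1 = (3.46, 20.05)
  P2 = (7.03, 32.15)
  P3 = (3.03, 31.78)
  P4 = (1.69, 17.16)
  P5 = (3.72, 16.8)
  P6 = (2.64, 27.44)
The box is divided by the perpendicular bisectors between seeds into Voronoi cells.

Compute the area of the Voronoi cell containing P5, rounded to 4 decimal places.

Area of P5's cell: 168.2849

1. box [0,11]×[0,45]: [(0, 0) (11, 0) (11, 45) (0, 45)]
2. ⊥bis P5·P0 via (6.31,19.035): [(0, 26.3473) (0, 0) (11, 0) (11, 13.6001)]  |A|=219.7102
3. ⊥bis P5·P1 via (3.59,18.425): [(6.6267, 18.6679) (0, 18.1378) (0, 0) (11, 0) (11, 13.6001)]  |A|=192.5092
4. ⊥bis P5·P2 via (5.375,24.475): [(6.6267, 18.6679) (0, 18.1378) (0, 0) (11, 0) (11, 13.6001)]  |A|=192.5092
5. ⊥bis P5·P3 via (3.375,24.29): [(6.6267, 18.6679) (0, 18.1378) (0, 0) (11, 0) (11, 13.6001)]  |A|=192.5092
6. ⊥bis P5·P4 via (2.705,16.98): [(6.6267, 18.6679) (2.9522, 18.374) (0, 1.7268) (0, 0) (11, 0) (11, 13.6001)]  |A|=168.2849
7. ⊥bis P5·P6 via (3.18,22.12): [(6.6267, 18.6679) (2.9522, 18.374) (0, 1.7268) (0, 0) (11, 0) (11, 13.6001)]  |A|=168.2849
8. canonical 6-gon: [(6.6267, 18.6679) (2.9522, 18.374) (0, 1.7268) (0, 0) (11, 0) (11, 13.6001)]
9. shoelace: 168.2849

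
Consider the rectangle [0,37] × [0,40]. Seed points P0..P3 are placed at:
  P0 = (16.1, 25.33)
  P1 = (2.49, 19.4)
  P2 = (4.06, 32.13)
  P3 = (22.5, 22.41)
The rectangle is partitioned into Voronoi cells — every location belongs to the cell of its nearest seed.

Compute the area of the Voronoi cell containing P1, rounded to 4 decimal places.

Area of P1's cell: 324.9951

1. box [0,37]×[0,40]: [(0, 0) (37, 0) (37, 40) (0, 40)]
2. ⊥bis P1·P0 via (9.295,22.365): [(0, 0) (19.0396, 0) (1.6113, 40) (0, 40)]  |A|=413.0181
3. ⊥bis P1·P2 via (3.275,25.765): [(0, 26.1689) (0, 0) (19.0396, 0) (8.0713, 25.1735)]  |A|=345.2557
4. ⊥bis P1·P3 via (12.495,20.905): [(0, 26.1689) (0, 0) (15.6396, 0) (13.8469, 11.9179) (8.0713, 25.1735)]  |A|=324.9951
5. canonical 5-gon: [(0, 26.1689) (0, 0) (15.6396, 0) (13.8469, 11.9179) (8.0713, 25.1735)]
6. shoelace: 324.9951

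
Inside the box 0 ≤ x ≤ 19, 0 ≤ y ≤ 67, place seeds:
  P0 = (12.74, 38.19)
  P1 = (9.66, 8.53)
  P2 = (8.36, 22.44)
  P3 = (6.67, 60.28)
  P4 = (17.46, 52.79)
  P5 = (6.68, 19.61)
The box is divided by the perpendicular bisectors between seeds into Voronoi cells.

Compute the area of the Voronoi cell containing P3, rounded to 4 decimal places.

Area of P3's cell: 245.4678

1. box [0,19]×[0,67]: [(0, 0) (19, 0) (19, 67) (0, 67)]
2. ⊥bis P3·P0 via (9.705,49.235): [(0, 46.5682) (19, 51.7891) (19, 67) (0, 67)]  |A|=338.6053
3. ⊥bis P3·P1 via (8.165,34.405): [(0, 46.5682) (19, 51.7891) (19, 67) (0, 67)]  |A|=338.6053
4. ⊥bis P3·P2 via (7.515,41.36): [(0, 46.5682) (19, 51.7891) (19, 67) (0, 67)]  |A|=338.6053
5. ⊥bis P3·P4 via (12.065,56.535): [(0, 46.5682) (6.3595, 48.3157) (19, 66.5255) (19, 67) (0, 67)]  |A|=245.4678
6. ⊥bis P3·P5 via (6.675,39.945): [(0, 46.5682) (6.3595, 48.3157) (19, 66.5255) (19, 67) (0, 67)]  |A|=245.4678
7. canonical 5-gon: [(0, 46.5682) (6.3595, 48.3157) (19, 66.5255) (19, 67) (0, 67)]
8. shoelace: 245.4678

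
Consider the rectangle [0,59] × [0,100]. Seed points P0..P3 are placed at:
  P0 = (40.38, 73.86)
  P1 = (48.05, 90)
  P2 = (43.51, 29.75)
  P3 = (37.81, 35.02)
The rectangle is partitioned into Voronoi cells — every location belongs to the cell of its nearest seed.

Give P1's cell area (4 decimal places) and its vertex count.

1. box [0,59]×[0,100]: [(0, 0) (59, 0) (59, 100) (0, 100)]
2. ⊥bis P1·P0 via (44.215,81.93): [(59, 74.9039) (59, 100) (6.1903, 100)]  |A|=662.6588
3. ⊥bis P1·P2 via (45.78,59.875): [(59, 74.9039) (59, 100) (6.1903, 100)]  |A|=662.6588
4. ⊥bis P1·P3 via (42.93,62.51): [(59, 74.9039) (59, 100) (6.1903, 100)]  |A|=662.6588
5. canonical 3-gon: [(59, 74.9039) (59, 100) (6.1903, 100)]
6. shoelace: 662.6588

Area of P1's cell: 662.6588 (3 vertices)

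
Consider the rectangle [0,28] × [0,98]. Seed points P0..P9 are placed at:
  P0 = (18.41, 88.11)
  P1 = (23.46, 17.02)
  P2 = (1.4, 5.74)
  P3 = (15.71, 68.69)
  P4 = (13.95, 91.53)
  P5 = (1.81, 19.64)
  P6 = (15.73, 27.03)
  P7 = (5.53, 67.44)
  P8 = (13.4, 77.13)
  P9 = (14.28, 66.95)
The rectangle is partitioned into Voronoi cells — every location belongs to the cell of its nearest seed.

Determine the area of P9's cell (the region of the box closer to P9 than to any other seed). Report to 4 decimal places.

1. box [0,28]×[0,98]: [(0, 0) (28, 0) (28, 98) (0, 98)]
2. ⊥bis P9·P0 via (16.345,77.53): [(0, 80.7202) (0, 0) (28, 0) (28, 75.2552)]  |A|=2183.6555
3. ⊥bis P9·P1 via (18.87,41.985): [(0, 80.7202) (0, 38.5156) (28, 43.6636) (28, 75.2552)]  |A|=1033.1463
4. ⊥bis P9·P2 via (7.84,36.345): [(0, 80.7202) (0, 38.5156) (28, 43.6636) (28, 75.2552)]  |A|=1033.1463
5. ⊥bis P9·P3 via (14.995,67.82): [(0, 80.1435) (0, 38.5156) (28, 43.6636) (28, 57.132)]  |A|=771.3472
6. ⊥bis P9·P4 via (14.115,79.24): [(1.3085, 79.0681) (0, 79.0505) (0, 38.5156) (28, 43.6636) (28, 57.132)]  |A|=770.6321
7. ⊥bis P9·P5 via (8.045,43.295): [(1.3085, 79.0681) (0, 79.0505) (0, 45.4155) (15.4209, 41.3509) (28, 43.6636) (28, 57.132)]  |A|=717.4308
8. ⊥bis P9·P6 via (15.005,46.99): [(1.3085, 79.0681) (0, 79.0505) (0, 46.445) (28, 47.462) (28, 57.132)]  |A|=606.4435
9. ⊥bis P9·P7 via (9.905,67.195): [(10.1624, 71.7916) (8.7608, 46.7632) (28, 47.462) (28, 57.132)]  |A|=326.5179
10. ⊥bis P9·P8 via (13.84,72.04): [(10.2389, 71.7287) (10.1585, 71.7218) (8.7608, 46.7632) (28, 47.462) (28, 57.132)]  |A|=326.5151
11. canonical 5-gon: [(10.2389, 71.7287) (10.1585, 71.7218) (8.7608, 46.7632) (28, 47.462) (28, 57.132)]
12. shoelace: 326.5151

Area of P9's cell: 326.5151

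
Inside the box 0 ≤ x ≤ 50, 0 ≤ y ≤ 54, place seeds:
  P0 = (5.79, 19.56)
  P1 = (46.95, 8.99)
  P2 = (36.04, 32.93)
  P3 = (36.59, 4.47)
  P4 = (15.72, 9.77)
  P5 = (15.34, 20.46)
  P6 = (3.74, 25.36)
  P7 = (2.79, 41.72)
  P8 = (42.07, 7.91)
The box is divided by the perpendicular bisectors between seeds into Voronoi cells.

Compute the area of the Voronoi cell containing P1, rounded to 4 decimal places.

1. box [0,50]×[0,54]: [(0, 0) (50, 0) (50, 54) (0, 54)]
2. ⊥bis P1·P0 via (26.37,14.275): [(22.7041, 0) (50, 0) (50, 54) (36.5715, 54)]  |A|=1099.558
3. ⊥bis P1·P2 via (41.495,20.96): [(26.3096, 14.0397) (22.7041, 0) (50, 0) (50, 24.8359)]  |A|=485.7991
4. ⊥bis P1·P3 via (41.77,6.73): [(36.5456, 18.7045) (44.7063, 0) (50, 0) (50, 24.8359)]  |A|=216.5842
5. ⊥bis P1·P4 via (31.335,9.38): [(36.5456, 18.7045) (44.7063, 0) (50, 0) (50, 24.8359)]  |A|=216.5842
6. ⊥bis P1·P5 via (31.145,14.725): [(36.5456, 18.7045) (44.7063, 0) (50, 0) (50, 24.8359)]  |A|=216.5842
7. ⊥bis P1·P6 via (25.345,17.175): [(36.5456, 18.7045) (44.7063, 0) (50, 0) (50, 24.8359)]  |A|=216.5842
8. ⊥bis P1·P7 via (24.87,25.355): [(36.5456, 18.7045) (44.7063, 0) (50, 0) (50, 24.8359)]  |A|=216.5842
9. ⊥bis P1·P8 via (44.51,8.45): [(41.7188, 21.062) (46.3801, 0) (50, 0) (50, 24.8359)]  |A|=140.9567
10. canonical 4-gon: [(41.7188, 21.062) (46.3801, 0) (50, 0) (50, 24.8359)]
11. shoelace: 140.9567

Area of P1's cell: 140.9567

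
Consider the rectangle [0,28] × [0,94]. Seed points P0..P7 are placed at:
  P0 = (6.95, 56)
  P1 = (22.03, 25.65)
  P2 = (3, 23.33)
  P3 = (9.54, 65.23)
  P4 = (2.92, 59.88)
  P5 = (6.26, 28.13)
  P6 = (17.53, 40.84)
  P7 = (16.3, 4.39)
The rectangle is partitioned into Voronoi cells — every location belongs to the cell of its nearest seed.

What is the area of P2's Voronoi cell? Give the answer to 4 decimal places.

Area of P2's cell: 167.5787

1. box [0,28]×[0,94]: [(0, 0) (28, 0) (28, 94) (0, 94)]
2. ⊥bis P2·P0 via (4.975,39.665): [(0, 40.2665) (0, 0) (28, 0) (28, 36.8811)]  |A|=1080.067
3. ⊥bis P2·P1 via (12.515,24.49): [(10.7501, 38.9668) (0, 40.2665) (0, 0) (15.5006, 0)]  |A|=518.4394
4. ⊥bis P2·P3 via (6.27,44.28): [(10.7501, 38.9668) (0, 40.2665) (0, 0) (15.5006, 0)]  |A|=518.4394
5. ⊥bis P2·P4 via (2.96,41.605): [(10.7501, 38.9668) (0, 40.2665) (0, 0) (15.5006, 0)]  |A|=518.4394
6. ⊥bis P2·P5 via (4.63,25.73): [(13.062, 20.0033) (0, 28.8745) (0, 0) (15.5006, 0)]  |A|=343.6113
7. ⊥bis P2·P6 via (10.265,32.085): [(13.062, 20.0033) (0, 28.8745) (0, 0) (15.5006, 0)]  |A|=343.6113
8. ⊥bis P2·P7 via (9.65,13.86): [(13.4828, 16.5515) (13.062, 20.0033) (0, 28.8745) (0, 7.0836)]  |A|=167.5787
9. canonical 4-gon: [(13.4828, 16.5515) (13.062, 20.0033) (0, 28.8745) (0, 7.0836)]
10. shoelace: 167.5787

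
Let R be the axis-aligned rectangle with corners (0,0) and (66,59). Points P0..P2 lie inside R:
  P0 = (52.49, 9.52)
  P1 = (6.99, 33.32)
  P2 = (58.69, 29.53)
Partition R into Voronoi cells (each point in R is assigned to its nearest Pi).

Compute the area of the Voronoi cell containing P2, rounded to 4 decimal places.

Area of P2's cell: 1218.5701

1. box [0,66]×[0,59]: [(0, 0) (66, 0) (66, 59) (0, 59)]
2. ⊥bis P2·P0 via (55.59,19.525): [(0, 36.7493) (66, 16.2995) (66, 59) (0, 59)]  |A|=2143.3896
3. ⊥bis P2·P1 via (32.84,31.425): [(32.4923, 26.6817) (66, 16.2995) (66, 59) (34.8615, 59)]  |A|=1218.5701
4. canonical 4-gon: [(32.4923, 26.6817) (66, 16.2995) (66, 59) (34.8615, 59)]
5. shoelace: 1218.5701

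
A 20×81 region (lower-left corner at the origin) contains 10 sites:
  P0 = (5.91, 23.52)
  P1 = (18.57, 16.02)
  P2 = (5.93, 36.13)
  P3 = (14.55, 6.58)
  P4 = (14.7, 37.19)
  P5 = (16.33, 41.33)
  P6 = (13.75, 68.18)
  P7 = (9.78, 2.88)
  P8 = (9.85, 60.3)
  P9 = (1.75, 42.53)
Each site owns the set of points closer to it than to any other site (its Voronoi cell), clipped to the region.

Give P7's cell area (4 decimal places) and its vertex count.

1. box [0,20]×[0,81]: [(0, 0) (20, 0) (20, 81) (0, 81)]
2. ⊥bis P7·P0 via (7.845,13.2): [(0, 11.7291) (0, 0) (20, 0) (20, 15.4791)]  |A|=272.0812
3. ⊥bis P7·P1 via (14.175,9.45): [(8.4107, 13.3061) (0, 11.7291) (0, 0) (20, 0) (20, 5.5534)]  |A|=214.5651
4. ⊥bis P7·P2 via (7.855,19.505): [(8.4107, 13.3061) (0, 11.7291) (0, 0) (20, 0) (20, 5.5534)]  |A|=214.5651
5. ⊥bis P7·P3 via (12.165,4.73): [(5.8807, 12.8317) (0, 11.7291) (0, 0) (15.834, 0)]  |A|=136.0757
6. ⊥bis P7·P4 via (12.24,20.035): [(5.8807, 12.8317) (0, 11.7291) (0, 0) (15.834, 0)]  |A|=136.0757
7. ⊥bis P7·P5 via (13.055,22.105): [(5.8807, 12.8317) (0, 11.7291) (0, 0) (15.834, 0)]  |A|=136.0757
8. ⊥bis P7·P6 via (11.765,35.53): [(5.8807, 12.8317) (0, 11.7291) (0, 0) (15.834, 0)]  |A|=136.0757
9. ⊥bis P7·P8 via (9.815,31.59): [(5.8807, 12.8317) (0, 11.7291) (0, 0) (15.834, 0)]  |A|=136.0757
10. ⊥bis P7·P9 via (5.765,22.705): [(5.8807, 12.8317) (0, 11.7291) (0, 0) (15.834, 0)]  |A|=136.0757
11. canonical 4-gon: [(5.8807, 12.8317) (0, 11.7291) (0, 0) (15.834, 0)]
12. shoelace: 136.0757

Area of P7's cell: 136.0757 (4 vertices)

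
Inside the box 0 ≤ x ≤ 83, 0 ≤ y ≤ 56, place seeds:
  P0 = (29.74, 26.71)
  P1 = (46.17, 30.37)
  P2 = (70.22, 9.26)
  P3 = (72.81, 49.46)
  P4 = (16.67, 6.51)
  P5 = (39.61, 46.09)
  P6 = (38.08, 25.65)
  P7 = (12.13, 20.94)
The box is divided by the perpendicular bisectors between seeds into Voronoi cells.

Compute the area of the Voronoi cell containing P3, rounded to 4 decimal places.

Area of P3's cell: 638.0148

1. box [0,83]×[0,56]: [(0, 0) (83, 0) (83, 56) (0, 56)]
2. ⊥bis P3·P0 via (51.275,38.085): [(71.3919, 0) (83, 0) (83, 56) (41.8121, 56)]  |A|=1478.2882
3. ⊥bis P3·P1 via (59.49,39.915): [(83, 7.1069) (83, 56) (47.9636, 56)]  |A|=856.5183
4. ⊥bis P3·P2 via (71.515,29.36): [(66.8377, 29.6613) (83, 28.62) (83, 56) (47.9636, 56)]  |A|=682.6672
5. ⊥bis P3·P4 via (44.74,27.985): [(66.8377, 29.6613) (83, 28.62) (83, 56) (47.9636, 56)]  |A|=682.6672
6. ⊥bis P3·P5 via (56.21,47.775): [(56.5982, 43.9505) (66.8377, 29.6613) (83, 28.62) (83, 56) (55.3751, 56)]  |A|=638.0148
7. ⊥bis P3·P6 via (55.445,37.555): [(56.5982, 43.9505) (66.8377, 29.6613) (83, 28.62) (83, 56) (55.3751, 56)]  |A|=638.0148
8. ⊥bis P3·P7 via (42.47,35.2): [(56.5982, 43.9505) (66.8377, 29.6613) (83, 28.62) (83, 56) (55.3751, 56)]  |A|=638.0148
9. canonical 5-gon: [(56.5982, 43.9505) (66.8377, 29.6613) (83, 28.62) (83, 56) (55.3751, 56)]
10. shoelace: 638.0148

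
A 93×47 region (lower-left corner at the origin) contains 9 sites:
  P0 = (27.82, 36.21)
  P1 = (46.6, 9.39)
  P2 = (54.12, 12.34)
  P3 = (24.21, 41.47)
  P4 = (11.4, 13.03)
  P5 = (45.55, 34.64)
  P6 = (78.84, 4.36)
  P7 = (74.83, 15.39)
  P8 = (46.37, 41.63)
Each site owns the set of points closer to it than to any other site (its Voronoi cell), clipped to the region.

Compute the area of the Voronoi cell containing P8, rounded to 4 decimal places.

1. box [0,93]×[0,47]: [(0, 0) (93, 0) (93, 47) (0, 47)]
2. ⊥bis P8·P0 via (37.095,38.92): [(48.4668, 0) (93, 0) (93, 47) (34.7342, 47)]  |A|=2415.7781
3. ⊥bis P8·P1 via (46.485,25.51): [(41.0246, 25.471) (93, 25.8418) (93, 47) (34.7342, 47)]  |A|=1177.0537
4. ⊥bis P8·P2 via (50.245,26.985): [(41.0246, 25.471) (44.6202, 25.4967) (93, 38.2978) (93, 47) (34.7342, 47)]  |A|=875.7456
5. ⊥bis P8·P3 via (35.29,41.55): [(35.2637, 45.1875) (41.0246, 25.471) (44.6202, 25.4967) (93, 38.2978) (93, 47) (35.2506, 47)]  |A|=875.2776
6. ⊥bis P8·P4 via (28.885,27.33): [(35.2637, 45.1875) (41.0246, 25.471) (44.6202, 25.4967) (93, 38.2978) (93, 47) (35.2506, 47)]  |A|=875.2776
7. ⊥bis P8·P5 via (45.96,38.135): [(35.2637, 45.1875) (37.0179, 39.184) (78.1244, 34.3618) (93, 38.2978) (93, 47) (35.2506, 47)]  |A|=587.5837
8. ⊥bis P8·P6 via (62.605,22.995): [(35.2637, 45.1875) (37.0179, 39.184) (75.9455, 34.6174) (90.1586, 47) (35.2506, 47)]  |A|=489.5966
9. ⊥bis P8·P7 via (60.6,28.51): [(35.2637, 45.1875) (37.0179, 39.184) (67.1792, 35.6458) (77.6477, 47) (35.2506, 47)]  |A|=356.9871
10. canonical 5-gon: [(35.2637, 45.1875) (37.0179, 39.184) (67.1792, 35.6458) (77.6477, 47) (35.2506, 47)]
11. shoelace: 356.9871

Area of P8's cell: 356.9871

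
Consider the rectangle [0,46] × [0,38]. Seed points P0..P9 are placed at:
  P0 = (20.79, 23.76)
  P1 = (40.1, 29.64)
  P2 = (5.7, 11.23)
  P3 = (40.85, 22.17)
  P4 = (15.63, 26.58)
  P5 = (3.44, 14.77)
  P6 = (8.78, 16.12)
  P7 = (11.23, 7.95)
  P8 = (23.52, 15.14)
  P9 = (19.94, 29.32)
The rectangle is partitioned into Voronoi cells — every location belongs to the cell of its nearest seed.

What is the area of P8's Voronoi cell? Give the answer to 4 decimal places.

1. box [0,46]×[0,38]: [(0, 0) (46, 0) (46, 38) (0, 38)]
2. ⊥bis P8·P0 via (22.155,19.45): [(0, 12.4334) (0, 0) (46, 0) (46, 27.0018)]  |A|=907.0103
3. ⊥bis P8·P1 via (31.81,22.39): [(31.7293, 22.4822) (0, 12.4334) (0, 0) (46, 0) (46, 6.1645)]  |A|=758.3287
4. ⊥bis P8·P2 via (14.61,13.185): [(31.7293, 22.4822) (13.8149, 16.8086) (17.503, 0) (46, 0) (46, 6.1645)]  |A|=525.3447
5. ⊥bis P8·P3 via (32.185,18.655): [(30.7573, 22.1744) (13.8149, 16.8086) (17.503, 0) (39.7525, 0)]  |A|=398.9689
6. ⊥bis P8·P4 via (19.575,20.86): [(30.7573, 22.1744) (13.8149, 16.8086) (17.503, 0) (39.7525, 0)]  |A|=398.9689
7. ⊥bis P8·P5 via (13.48,14.955): [(30.7573, 22.1744) (13.8149, 16.8086) (17.503, 0) (39.7525, 0)]  |A|=398.9689
8. ⊥bis P8·P6 via (16.15,15.63): [(30.7573, 22.1744) (16.2803, 17.5894) (15.6671, 8.3671) (17.503, 0) (39.7525, 0)]  |A|=387.8401
9. ⊥bis P8·P7 via (17.375,11.545): [(30.7573, 22.1744) (16.2803, 17.5894) (16.0311, 13.8421) (24.1292, 0) (39.7525, 0)]  |A|=335.4316
10. ⊥bis P8·P9 via (21.73,22.23): [(30.7573, 22.1744) (16.2803, 17.5894) (16.0311, 13.8421) (24.1292, 0) (39.7525, 0)]  |A|=335.4316
11. canonical 5-gon: [(30.7573, 22.1744) (16.2803, 17.5894) (16.0311, 13.8421) (24.1292, 0) (39.7525, 0)]
12. shoelace: 335.4316

Area of P8's cell: 335.4316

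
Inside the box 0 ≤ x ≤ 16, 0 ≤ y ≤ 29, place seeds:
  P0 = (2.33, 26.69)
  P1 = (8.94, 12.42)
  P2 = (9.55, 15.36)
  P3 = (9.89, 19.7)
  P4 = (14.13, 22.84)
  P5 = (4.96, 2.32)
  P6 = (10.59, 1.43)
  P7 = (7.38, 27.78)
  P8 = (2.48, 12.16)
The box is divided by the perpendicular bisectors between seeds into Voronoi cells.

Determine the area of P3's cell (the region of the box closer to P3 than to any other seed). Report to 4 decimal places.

Area of P3's cell: 50.1043

1. box [0,16]×[0,29]: [(0, 0) (16, 0) (16, 29) (0, 29)]
2. ⊥bis P3·P0 via (6.11,23.195): [(0, 16.5868) (0, 0) (16, 0) (16, 29) (11.4773, 29)]  |A|=392.7646
3. ⊥bis P3·P1 via (9.415,16.06): [(0.5791, 17.213) (16, 15.2007) (16, 29) (11.4773, 29)]  |A|=133.0534
4. ⊥bis P3·P2 via (9.72,17.53): [(1.4697, 18.1763) (16, 17.038) (16, 29) (11.4773, 29)]  |A|=111.3814
5. ⊥bis P3·P4 via (12.01,21.27): [(8.5945, 25.8821) (1.4697, 18.1763) (15.0913, 17.1092)]  |A|=56.2837
6. ⊥bis P3·P5 via (7.425,11.01): [(8.5945, 25.8821) (1.4697, 18.1763) (15.0913, 17.1092)]  |A|=56.2837
7. ⊥bis P3·P6 via (10.24,10.565): [(8.5945, 25.8821) (1.4697, 18.1763) (15.0913, 17.1092)]  |A|=56.2837
8. ⊥bis P3·P7 via (8.635,23.74): [(9.8917, 24.1304) (5.7995, 22.8592) (1.4697, 18.1763) (15.0913, 17.1092)]  |A|=51.8751
9. ⊥bis P3·P8 via (6.185,15.93): [(9.8917, 24.1304) (5.7995, 22.8592) (2.6264, 19.4273) (4.1097, 17.9695) (15.0913, 17.1092)]  |A|=50.1043
10. canonical 5-gon: [(9.8917, 24.1304) (5.7995, 22.8592) (2.6264, 19.4273) (4.1097, 17.9695) (15.0913, 17.1092)]
11. shoelace: 50.1043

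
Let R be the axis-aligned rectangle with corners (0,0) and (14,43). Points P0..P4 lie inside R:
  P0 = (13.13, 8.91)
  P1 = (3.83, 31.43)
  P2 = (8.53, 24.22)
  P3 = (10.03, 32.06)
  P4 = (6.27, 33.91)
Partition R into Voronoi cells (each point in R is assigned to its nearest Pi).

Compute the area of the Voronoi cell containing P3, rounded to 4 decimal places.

Area of P3's cell: 67.8062

1. box [0,14]×[0,43]: [(0, 0) (14, 0) (14, 43) (0, 43)]
2. ⊥bis P3·P0 via (11.58,20.485): [(0, 18.9343) (14, 20.8091) (14, 43) (0, 43)]  |A|=323.7963
3. ⊥bis P3·P1 via (6.93,31.745): [(8.1212, 20.0218) (14, 20.8091) (14, 43) (5.7863, 43)]  |A|=159.5951
4. ⊥bis P3·P2 via (9.28,28.14): [(7.257, 28.5271) (14, 27.2369) (14, 43) (5.7863, 43)]  |A|=112.5832
5. ⊥bis P3·P4 via (8.15,32.985): [(7.0344, 30.7176) (7.257, 28.5271) (14, 27.2369) (14, 43) (13.0776, 43)]  |A|=67.8062
6. canonical 5-gon: [(7.0344, 30.7176) (7.257, 28.5271) (14, 27.2369) (14, 43) (13.0776, 43)]
7. shoelace: 67.8062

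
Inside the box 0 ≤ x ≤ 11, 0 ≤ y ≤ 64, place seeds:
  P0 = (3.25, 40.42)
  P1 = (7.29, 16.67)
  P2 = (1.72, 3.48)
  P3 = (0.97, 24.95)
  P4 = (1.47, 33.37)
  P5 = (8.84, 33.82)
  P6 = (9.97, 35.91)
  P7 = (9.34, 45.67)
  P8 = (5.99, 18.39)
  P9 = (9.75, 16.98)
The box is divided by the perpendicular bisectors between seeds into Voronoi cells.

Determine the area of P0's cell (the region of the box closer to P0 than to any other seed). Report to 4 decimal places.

Area of P0's cell: 67.3154

1. box [0,11]×[0,64]: [(0, 0) (11, 0) (11, 64) (0, 64)]
2. ⊥bis P0·P1 via (5.27,28.545): [(0, 27.6485) (11, 29.5197) (11, 64) (0, 64)]  |A|=389.5746
3. ⊥bis P0·P2 via (2.485,21.95): [(0, 27.6485) (11, 29.5197) (11, 64) (0, 64)]  |A|=389.5746
4. ⊥bis P0·P3 via (2.11,32.685): [(0, 32.996) (11, 31.3748) (11, 64) (0, 64)]  |A|=349.9609
5. ⊥bis P0·P4 via (2.36,36.895): [(0, 37.4909) (11, 34.7136) (11, 64) (0, 64)]  |A|=306.8757
6. ⊥bis P0·P5 via (6.045,37.12): [(0, 37.4909) (4.9941, 36.2299) (11, 41.3167) (11, 64) (0, 64)]  |A|=287.0468
7. ⊥bis P0·P6 via (6.61,38.165): [(0, 37.4909) (4.9941, 36.2299) (5.7291, 36.8524) (11, 44.7062) (11, 64) (0, 64)]  |A|=278.114
8. ⊥bis P0·P7 via (6.295,43.045): [(0, 50.3472) (0, 37.4909) (4.9941, 36.2299) (5.7291, 36.8524) (8.3136, 40.7034)]  |A|=67.3154
9. ⊥bis P0·P8 via (4.62,29.405): [(0, 50.3472) (0, 37.4909) (4.9941, 36.2299) (5.7291, 36.8524) (8.3136, 40.7034)]  |A|=67.3154
10. ⊥bis P0·P9 via (6.5,28.7): [(0, 50.3472) (0, 37.4909) (4.9941, 36.2299) (5.7291, 36.8524) (8.3136, 40.7034)]  |A|=67.3154
11. canonical 5-gon: [(0, 50.3472) (0, 37.4909) (4.9941, 36.2299) (5.7291, 36.8524) (8.3136, 40.7034)]
12. shoelace: 67.3154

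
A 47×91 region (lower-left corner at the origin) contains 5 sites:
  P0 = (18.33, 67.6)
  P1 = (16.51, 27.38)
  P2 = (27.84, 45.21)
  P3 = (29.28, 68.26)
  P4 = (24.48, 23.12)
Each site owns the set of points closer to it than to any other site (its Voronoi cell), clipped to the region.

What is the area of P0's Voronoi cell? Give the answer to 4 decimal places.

1. box [0,47]×[0,91]: [(0, 0) (47, 0) (47, 91) (0, 91)]
2. ⊥bis P0·P1 via (17.42,47.49): [(0, 48.2783) (47, 46.1515) (47, 91) (0, 91)]  |A|=2057.901
3. ⊥bis P0·P2 via (23.085,56.405): [(0, 48.2783) (3.5713, 48.1167) (47, 66.5627) (47, 91) (0, 91)]  |A|=1614.6833
4. ⊥bis P0·P3 via (23.805,67.93): [(0, 48.2783) (3.5713, 48.1167) (24.4643, 56.9909) (22.4145, 91) (0, 91)]  |A|=921.2622
5. ⊥bis P0·P4 via (21.405,45.36): [(0, 48.2783) (3.5713, 48.1167) (24.4643, 56.9909) (22.4145, 91) (0, 91)]  |A|=921.2622
6. canonical 5-gon: [(0, 48.2783) (3.5713, 48.1167) (24.4643, 56.9909) (22.4145, 91) (0, 91)]
7. shoelace: 921.2622

Area of P0's cell: 921.2622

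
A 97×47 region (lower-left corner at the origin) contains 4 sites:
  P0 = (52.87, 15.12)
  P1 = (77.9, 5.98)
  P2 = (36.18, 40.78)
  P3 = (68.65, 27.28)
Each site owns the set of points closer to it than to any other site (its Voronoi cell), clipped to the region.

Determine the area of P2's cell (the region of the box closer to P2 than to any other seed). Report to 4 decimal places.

Area of P2's cell: 1656.9196

1. box [0,97]×[0,47]: [(0, 0) (97, 0) (97, 47) (0, 47)]
2. ⊥bis P2·P0 via (44.525,27.95): [(0, 0) (1.5533, 0) (73.8134, 47) (0, 47)]  |A|=1771.1178
3. ⊥bis P2·P1 via (57.04,23.38): [(0, 0) (1.5533, 0) (73.8134, 47) (0, 47)]  |A|=1771.1178
4. ⊥bis P2·P3 via (52.415,34.03): [(0, 0) (1.5533, 0) (51.8747, 32.7304) (57.8075, 47) (0, 47)]  |A|=1656.9196
5. canonical 5-gon: [(0, 0) (1.5533, 0) (51.8747, 32.7304) (57.8075, 47) (0, 47)]
6. shoelace: 1656.9196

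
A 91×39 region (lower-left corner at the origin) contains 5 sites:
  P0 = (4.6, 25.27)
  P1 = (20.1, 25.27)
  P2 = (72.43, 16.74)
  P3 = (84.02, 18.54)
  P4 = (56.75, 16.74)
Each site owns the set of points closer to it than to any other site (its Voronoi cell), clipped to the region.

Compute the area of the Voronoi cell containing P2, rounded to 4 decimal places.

1. box [0,91]×[0,39]: [(0, 0) (91, 0) (91, 39) (0, 39)]
2. ⊥bis P2·P0 via (38.515,21.005): [(35.8735, 0) (91, 0) (91, 39) (40.778, 39)]  |A|=2054.2962
3. ⊥bis P2·P1 via (46.265,21.005): [(42.8411, 0) (91, 0) (91, 39) (49.1983, 39)]  |A|=1754.2325
4. ⊥bis P2·P3 via (78.225,17.64): [(42.8411, 0) (80.9646, 0) (74.9077, 39) (49.1983, 39)]  |A|=1244.7416
5. ⊥bis P2·P4 via (64.59,16.74): [(64.59, 0) (80.9646, 0) (74.9077, 39) (64.59, 39)]  |A|=520.4991
6. canonical 4-gon: [(64.59, 0) (80.9646, 0) (74.9077, 39) (64.59, 39)]
7. shoelace: 520.4991

Area of P2's cell: 520.4991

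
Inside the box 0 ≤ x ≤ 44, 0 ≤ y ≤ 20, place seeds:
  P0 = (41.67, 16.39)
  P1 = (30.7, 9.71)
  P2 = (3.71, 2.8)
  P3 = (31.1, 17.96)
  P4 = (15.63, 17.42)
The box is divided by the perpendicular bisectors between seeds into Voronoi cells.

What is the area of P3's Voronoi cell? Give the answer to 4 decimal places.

Area of P3's cell: 79.1354

1. box [0,44]×[0,20]: [(0, 0) (44, 0) (44, 20) (0, 20)]
2. ⊥bis P3·P0 via (36.385,17.175): [(0, 0) (33.8339, 0) (36.8046, 20) (0, 20)]  |A|=706.3854
3. ⊥bis P3·P1 via (30.9,13.835): [(0, 15.3332) (35.8532, 13.5948) (36.8046, 20) (0, 20)]  |A|=201.5299
4. ⊥bis P3·P2 via (17.405,10.38): [(15.0678, 14.6026) (35.8532, 13.5948) (36.8046, 20) (12.0805, 20)]  |A|=133.769
5. ⊥bis P3·P4 via (23.365,17.69): [(23.487, 14.1944) (35.8532, 13.5948) (36.8046, 20) (23.2844, 20)]  |A|=79.1354
6. canonical 4-gon: [(23.487, 14.1944) (35.8532, 13.5948) (36.8046, 20) (23.2844, 20)]
7. shoelace: 79.1354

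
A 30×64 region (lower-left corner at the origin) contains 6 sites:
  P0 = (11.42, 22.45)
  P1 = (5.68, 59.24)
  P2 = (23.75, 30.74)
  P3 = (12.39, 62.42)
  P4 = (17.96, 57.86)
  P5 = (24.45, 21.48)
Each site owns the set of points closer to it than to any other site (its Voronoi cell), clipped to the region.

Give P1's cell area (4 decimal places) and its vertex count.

Area of P1's cell: 242.0294 (6 vertices)

1. box [0,30]×[0,64]: [(0, 0) (30, 0) (30, 64) (0, 64)]
2. ⊥bis P1·P0 via (8.55,40.845): [(0, 39.511) (30, 44.1916) (30, 64) (0, 64)]  |A|=664.46
3. ⊥bis P1·P2 via (14.715,44.99): [(0, 39.511) (8.0559, 40.7679) (30, 54.6812) (30, 64) (0, 64)]  |A|=549.3679
4. ⊥bis P1·P3 via (9.035,60.83): [(0, 39.511) (8.0559, 40.7679) (16.1198, 45.8807) (7.5327, 64) (0, 64)]  |A|=281.1482
5. ⊥bis P1·P4 via (11.82,58.55): [(0, 39.511) (8.0559, 40.7679) (9.9572, 41.9734) (11.4933, 55.6428) (7.5327, 64) (0, 64)]  |A|=242.0294
6. ⊥bis P1·P5 via (15.065,40.36): [(0, 39.511) (8.0559, 40.7679) (9.9572, 41.9734) (11.4933, 55.6428) (7.5327, 64) (0, 64)]  |A|=242.0294
7. canonical 6-gon: [(0, 39.511) (8.0559, 40.7679) (9.9572, 41.9734) (11.4933, 55.6428) (7.5327, 64) (0, 64)]
8. shoelace: 242.0294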